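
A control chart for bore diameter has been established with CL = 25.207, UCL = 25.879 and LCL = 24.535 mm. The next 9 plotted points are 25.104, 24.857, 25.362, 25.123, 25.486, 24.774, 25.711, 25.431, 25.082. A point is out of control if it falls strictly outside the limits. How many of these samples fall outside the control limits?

All 9 points lie within [24.535, 25.879].

0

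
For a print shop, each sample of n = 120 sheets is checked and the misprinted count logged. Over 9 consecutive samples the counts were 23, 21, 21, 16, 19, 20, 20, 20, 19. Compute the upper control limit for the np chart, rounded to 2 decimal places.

32.11

p̄ = Σdᵢ / (k·n) = 179 / (9 × 120) = 0.16574
UCL = np̄ + 3·√(np̄(1−p̄)) = 19.8889 + 3 × √(19.8889×0.83426) = 19.8889 + 3 × 4.0734 = 32.1091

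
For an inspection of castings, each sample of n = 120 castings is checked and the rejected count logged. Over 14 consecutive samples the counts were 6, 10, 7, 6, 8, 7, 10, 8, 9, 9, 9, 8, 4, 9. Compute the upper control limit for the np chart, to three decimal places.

15.986

p̄ = Σdᵢ / (k·n) = 110 / (14 × 120) = 0.06548
UCL = np̄ + 3·√(np̄(1−p̄)) = 7.8571 + 3 × √(7.8571×0.93452) = 7.8571 + 3 × 2.7097 = 15.9864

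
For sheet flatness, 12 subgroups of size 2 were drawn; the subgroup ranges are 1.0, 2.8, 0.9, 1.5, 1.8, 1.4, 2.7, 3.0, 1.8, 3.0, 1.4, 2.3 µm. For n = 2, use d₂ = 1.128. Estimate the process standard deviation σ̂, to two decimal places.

1.74

R̄ = (1.0 + 2.8 + 0.9 + 1.5 + 1.8 + 1.4 + 2.7 + 3.0 + 1.8 + 3.0 + 1.4 + 2.3) / 12 = 1.9667
σ̂ = R̄ / d₂ = 1.9667 / 1.128 = 1.7435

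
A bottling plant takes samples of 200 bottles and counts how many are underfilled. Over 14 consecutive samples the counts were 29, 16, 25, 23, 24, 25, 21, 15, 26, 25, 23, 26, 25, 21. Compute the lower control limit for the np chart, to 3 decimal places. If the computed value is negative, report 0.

9.571

p̄ = Σdᵢ / (k·n) = 324 / (14 × 200) = 0.11571
LCL = np̄ − 3·√(np̄(1−p̄)) = 23.1429 − 3 × 4.5238 = 9.5714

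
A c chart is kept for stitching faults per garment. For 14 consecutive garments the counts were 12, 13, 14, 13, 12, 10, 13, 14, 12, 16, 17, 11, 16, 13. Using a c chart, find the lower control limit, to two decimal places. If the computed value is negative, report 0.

2.35

c̄ = (12 + 13 + 14 + 13 + 12 + 10 + 13 + 14 + 12 + 16 + 17 + 11 + 16 + 13) / 14 = 186 / 14 = 13.2857
LCL = c̄ − 3√c̄ = 13.2857 − 3 × 3.6450 = 2.3508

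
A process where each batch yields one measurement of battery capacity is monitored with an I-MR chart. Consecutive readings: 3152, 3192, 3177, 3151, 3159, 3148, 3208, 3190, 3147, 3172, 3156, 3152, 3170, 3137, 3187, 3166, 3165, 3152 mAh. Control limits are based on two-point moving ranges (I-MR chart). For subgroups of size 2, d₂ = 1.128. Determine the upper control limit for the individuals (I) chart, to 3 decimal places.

3228.502

X̄ = (3152 + 3192 + 3177 + 3151 + 3159 + 3148 + 3208 + 3190 + 3147 + 3172 + 3156 + 3152 + 3170 + 3137 + 3187 + 3166 + 3165 + 3152) / 18 = 3165.6111
Moving ranges: 40, 15, 26, 8, 11, 60, 18, 43, 25, 16, 4, 18, 33, 50, 21, 1, 13; M̄R̄ = 402.0000 / 17 = 23.6471
UCL = X̄ + 3·M̄R̄/d₂ = 3165.6111 + 3 × 23.6471 / 1.128 = 3228.5022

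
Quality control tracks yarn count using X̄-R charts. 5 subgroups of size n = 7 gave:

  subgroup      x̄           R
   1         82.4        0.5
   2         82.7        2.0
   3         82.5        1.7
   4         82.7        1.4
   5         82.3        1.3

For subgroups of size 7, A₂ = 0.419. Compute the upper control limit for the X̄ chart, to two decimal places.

X̄̄ = (82.4 + 82.7 + 82.5 + 82.7 + 82.3) / 5 = 412.6000 / 5 = 82.5200
R̄ = (0.5 + 2.0 + 1.7 + 1.4 + 1.3) / 5 = 6.9000 / 5 = 1.3800
UCL = X̄̄ + A₂·R̄ = 82.5200 + 0.419 × 1.3800 = 83.0982

83.10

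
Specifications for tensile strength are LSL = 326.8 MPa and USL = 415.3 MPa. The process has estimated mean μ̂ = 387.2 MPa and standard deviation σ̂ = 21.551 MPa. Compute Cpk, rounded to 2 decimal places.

0.43

Cpu = (USL − μ̂) / (3σ̂) = (415.3 − 387.2) / (3 × 21.551) = 0.4346; Cpl = (μ̂ − LSL) / (3σ̂) = (387.2 − 326.8) / (3 × 21.551) = 0.9342; Cpk = min(Cpu, Cpl) = 0.4346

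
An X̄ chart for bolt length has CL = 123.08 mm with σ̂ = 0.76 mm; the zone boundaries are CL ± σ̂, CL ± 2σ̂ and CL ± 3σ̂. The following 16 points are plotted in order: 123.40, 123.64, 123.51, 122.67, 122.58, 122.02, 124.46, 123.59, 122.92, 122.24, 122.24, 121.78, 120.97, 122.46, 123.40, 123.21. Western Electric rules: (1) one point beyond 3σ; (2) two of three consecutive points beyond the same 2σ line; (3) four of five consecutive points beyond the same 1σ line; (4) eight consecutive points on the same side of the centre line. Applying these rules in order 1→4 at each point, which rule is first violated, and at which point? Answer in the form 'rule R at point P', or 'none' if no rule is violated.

Zone of each point (C = within 1σ̂, B = 1σ̂–2σ̂, A = 2σ̂–3σ̂, * = beyond 3σ̂; sign = side of CL): 1:+C, 2:+C, 3:+C, 4:-C, 5:-C, 6:-B, 7:+B, 8:+C, 9:-C, 10:-B, 11:-B, 12:-B, 13:-A, 14:-C, 15:+C, 16:+C
Rule 3 (four of five consecutive points beyond the same 1σ limit) is satisfied at point 13.

rule 3 at point 13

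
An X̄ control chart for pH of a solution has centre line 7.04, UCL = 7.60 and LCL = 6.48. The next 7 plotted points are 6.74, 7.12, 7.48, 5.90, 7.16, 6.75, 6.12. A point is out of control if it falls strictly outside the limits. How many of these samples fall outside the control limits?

Compare each point to [6.48, 7.60]: sample 4 = 5.90 < LCL; sample 7 = 6.12 < LCL.

2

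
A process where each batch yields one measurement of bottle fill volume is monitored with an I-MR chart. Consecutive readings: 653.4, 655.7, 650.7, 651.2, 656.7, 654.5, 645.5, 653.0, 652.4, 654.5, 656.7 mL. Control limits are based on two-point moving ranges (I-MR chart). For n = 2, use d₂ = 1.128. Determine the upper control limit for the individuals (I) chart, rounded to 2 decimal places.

X̄ = (653.4 + 655.7 + 650.7 + 651.2 + 656.7 + 654.5 + 645.5 + 653.0 + 652.4 + 654.5 + 656.7) / 11 = 653.1182
Moving ranges: 2.3, 5.0, 0.5, 5.5, 2.2, 9.0, 7.5, 0.6, 2.1, 2.2; M̄R̄ = 36.9000 / 10 = 3.6900
UCL = X̄ + 3·M̄R̄/d₂ = 653.1182 + 3 × 3.6900 / 1.128 = 662.9320

662.93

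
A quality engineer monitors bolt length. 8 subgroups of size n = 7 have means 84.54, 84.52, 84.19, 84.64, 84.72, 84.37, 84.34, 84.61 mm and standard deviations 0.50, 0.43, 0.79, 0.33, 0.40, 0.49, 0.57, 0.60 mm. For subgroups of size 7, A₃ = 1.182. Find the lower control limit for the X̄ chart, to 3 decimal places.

83.884

X̄̄ = (84.54 + 84.52 + 84.19 + 84.64 + 84.72 + 84.37 + 84.34 + 84.61) / 8 = 84.4913
s̄ = (0.50 + 0.43 + 0.79 + 0.33 + 0.40 + 0.49 + 0.57 + 0.60) / 8 = 0.5138
LCL = X̄̄ − A₃·s̄ = 84.4913 − 1.182 × 0.5138 = 83.8840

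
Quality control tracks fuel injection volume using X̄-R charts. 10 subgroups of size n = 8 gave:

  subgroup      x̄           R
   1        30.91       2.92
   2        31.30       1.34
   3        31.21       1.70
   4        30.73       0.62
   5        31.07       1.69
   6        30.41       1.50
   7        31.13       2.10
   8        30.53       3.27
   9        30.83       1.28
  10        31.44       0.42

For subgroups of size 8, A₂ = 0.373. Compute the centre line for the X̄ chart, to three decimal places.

30.956

X̄̄ = (30.91 + 31.30 + 31.21 + 30.73 + 31.07 + 30.41 + 31.13 + 30.53 + 30.83 + 31.44) / 10 = 309.5600 / 10 = 30.9560
CL = X̄̄ = 30.9560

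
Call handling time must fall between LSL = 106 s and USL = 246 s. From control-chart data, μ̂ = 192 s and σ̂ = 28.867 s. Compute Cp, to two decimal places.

0.81

Cp = (USL − LSL) / (6σ̂) = (246 − 106) / (6 × 28.867) = 140.0000 / 173.2020 = 0.8083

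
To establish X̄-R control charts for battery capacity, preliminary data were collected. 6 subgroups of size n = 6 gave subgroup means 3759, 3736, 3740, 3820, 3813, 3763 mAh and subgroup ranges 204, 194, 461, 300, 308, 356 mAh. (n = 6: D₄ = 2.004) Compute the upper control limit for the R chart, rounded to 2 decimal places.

608.88

R̄ = (204 + 194 + 461 + 300 + 308 + 356) / 6 = 1823.0000 / 6 = 303.8333
UCL_R = D₄·R̄ = 2.004 × 303.8333 = 608.8820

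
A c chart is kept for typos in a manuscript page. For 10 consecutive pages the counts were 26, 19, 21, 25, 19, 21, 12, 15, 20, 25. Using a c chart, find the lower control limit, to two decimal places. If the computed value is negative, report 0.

6.78

c̄ = (26 + 19 + 21 + 25 + 19 + 21 + 12 + 15 + 20 + 25) / 10 = 203 / 10 = 20.3000
LCL = c̄ − 3√c̄ = 20.3000 − 3 × 4.5056 = 6.7833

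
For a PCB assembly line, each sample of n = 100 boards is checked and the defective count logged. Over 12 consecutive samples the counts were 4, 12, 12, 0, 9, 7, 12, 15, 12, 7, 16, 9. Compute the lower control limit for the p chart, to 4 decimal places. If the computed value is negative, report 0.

0.0075

p̄ = Σdᵢ / (k·n) = 115 / (12 × 100) = 0.09583
LCL = p̄ − 3·√(p̄(1−p̄)/n) = 0.09583 − 3 × 0.02944 = 0.00752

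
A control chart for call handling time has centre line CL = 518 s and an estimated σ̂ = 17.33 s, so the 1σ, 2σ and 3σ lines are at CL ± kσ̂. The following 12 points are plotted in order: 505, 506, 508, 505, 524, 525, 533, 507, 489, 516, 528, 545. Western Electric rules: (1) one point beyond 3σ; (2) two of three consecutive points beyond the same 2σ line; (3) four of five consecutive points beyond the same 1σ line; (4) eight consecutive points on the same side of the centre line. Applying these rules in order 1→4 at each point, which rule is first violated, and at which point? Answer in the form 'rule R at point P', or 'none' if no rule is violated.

Zone of each point (C = within 1σ̂, B = 1σ̂–2σ̂, A = 2σ̂–3σ̂, * = beyond 3σ̂; sign = side of CL): 1:-C, 2:-C, 3:-C, 4:-C, 5:+C, 6:+C, 7:+C, 8:-C, 9:-B, 10:-C, 11:+C, 12:+B
No rule fires across all 12 points.

none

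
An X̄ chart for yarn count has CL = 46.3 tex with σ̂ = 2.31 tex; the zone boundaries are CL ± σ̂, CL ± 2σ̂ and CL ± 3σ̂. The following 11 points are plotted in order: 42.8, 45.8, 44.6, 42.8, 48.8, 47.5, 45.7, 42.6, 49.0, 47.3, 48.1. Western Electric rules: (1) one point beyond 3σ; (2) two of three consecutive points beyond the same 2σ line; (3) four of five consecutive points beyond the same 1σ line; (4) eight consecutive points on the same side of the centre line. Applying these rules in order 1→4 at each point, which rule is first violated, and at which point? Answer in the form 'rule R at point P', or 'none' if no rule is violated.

none

Zone of each point (C = within 1σ̂, B = 1σ̂–2σ̂, A = 2σ̂–3σ̂, * = beyond 3σ̂; sign = side of CL): 1:-B, 2:-C, 3:-C, 4:-B, 5:+B, 6:+C, 7:-C, 8:-B, 9:+B, 10:+C, 11:+C
No rule fires across all 11 points.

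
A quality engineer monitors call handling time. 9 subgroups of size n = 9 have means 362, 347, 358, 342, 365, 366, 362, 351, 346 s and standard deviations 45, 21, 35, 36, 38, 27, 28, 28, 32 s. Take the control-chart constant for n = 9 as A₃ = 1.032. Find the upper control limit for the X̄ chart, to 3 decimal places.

388.698

X̄̄ = (362 + 347 + 358 + 342 + 365 + 366 + 362 + 351 + 346) / 9 = 355.4444
s̄ = (45 + 21 + 35 + 36 + 38 + 27 + 28 + 28 + 32) / 9 = 32.2222
UCL = X̄̄ + A₃·s̄ = 355.4444 + 1.032 × 32.2222 = 388.6978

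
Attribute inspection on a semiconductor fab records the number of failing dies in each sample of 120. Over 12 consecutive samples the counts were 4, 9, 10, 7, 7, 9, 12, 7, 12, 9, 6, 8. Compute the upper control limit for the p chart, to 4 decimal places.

p̄ = Σdᵢ / (k·n) = 100 / (12 × 120) = 0.06944
UCL = p̄ + 3·√(p̄(1−p̄)/n) = 0.06944 + 3 × √(0.06944×0.93056/120) = 0.06944 + 3 × 0.02321 = 0.13906

0.1391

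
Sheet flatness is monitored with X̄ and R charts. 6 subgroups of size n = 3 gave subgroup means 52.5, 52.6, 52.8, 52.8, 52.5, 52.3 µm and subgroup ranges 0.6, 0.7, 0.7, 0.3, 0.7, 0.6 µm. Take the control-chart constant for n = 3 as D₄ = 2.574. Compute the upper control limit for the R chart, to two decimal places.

1.54

R̄ = (0.6 + 0.7 + 0.7 + 0.3 + 0.7 + 0.6) / 6 = 3.6000 / 6 = 0.6000
UCL_R = D₄·R̄ = 2.574 × 0.6000 = 1.5444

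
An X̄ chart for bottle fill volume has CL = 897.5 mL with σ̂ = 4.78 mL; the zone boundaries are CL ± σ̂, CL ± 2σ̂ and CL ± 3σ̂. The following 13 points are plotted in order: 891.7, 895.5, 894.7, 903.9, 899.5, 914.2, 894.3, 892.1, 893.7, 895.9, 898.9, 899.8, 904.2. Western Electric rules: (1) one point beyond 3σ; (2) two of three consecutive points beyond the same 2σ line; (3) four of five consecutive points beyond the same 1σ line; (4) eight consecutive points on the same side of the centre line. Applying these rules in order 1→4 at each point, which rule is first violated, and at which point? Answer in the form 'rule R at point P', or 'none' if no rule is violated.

Zone of each point (C = within 1σ̂, B = 1σ̂–2σ̂, A = 2σ̂–3σ̂, * = beyond 3σ̂; sign = side of CL): 1:-B, 2:-C, 3:-C, 4:+B, 5:+C, 6:+*, 7:-C, 8:-B, 9:-C, 10:-C, 11:+C, 12:+C, 13:+B
Rule 1 (one point beyond the 3σ limits) is satisfied at point 6.

rule 1 at point 6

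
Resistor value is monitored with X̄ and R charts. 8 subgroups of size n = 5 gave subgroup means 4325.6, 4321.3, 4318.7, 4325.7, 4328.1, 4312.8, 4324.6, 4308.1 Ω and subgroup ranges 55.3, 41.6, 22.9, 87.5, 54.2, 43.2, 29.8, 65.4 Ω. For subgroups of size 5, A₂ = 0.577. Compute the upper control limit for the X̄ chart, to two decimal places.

4349.46

X̄̄ = (4325.6 + 4321.3 + 4318.7 + 4325.7 + 4328.1 + 4312.8 + 4324.6 + 4308.1) / 8 = 34564.9000 / 8 = 4320.6125
R̄ = (55.3 + 41.6 + 22.9 + 87.5 + 54.2 + 43.2 + 29.8 + 65.4) / 8 = 399.9000 / 8 = 49.9875
UCL = X̄̄ + A₂·R̄ = 4320.6125 + 0.577 × 49.9875 = 4349.4553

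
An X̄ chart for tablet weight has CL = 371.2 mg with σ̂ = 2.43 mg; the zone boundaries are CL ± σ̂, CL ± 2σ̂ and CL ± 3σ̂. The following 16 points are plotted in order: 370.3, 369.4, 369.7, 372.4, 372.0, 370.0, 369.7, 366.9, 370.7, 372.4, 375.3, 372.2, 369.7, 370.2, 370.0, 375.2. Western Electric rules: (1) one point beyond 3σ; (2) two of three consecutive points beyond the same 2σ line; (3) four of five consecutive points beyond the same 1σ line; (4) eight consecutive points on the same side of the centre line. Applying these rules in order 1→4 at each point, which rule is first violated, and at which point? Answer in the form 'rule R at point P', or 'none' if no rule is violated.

none

Zone of each point (C = within 1σ̂, B = 1σ̂–2σ̂, A = 2σ̂–3σ̂, * = beyond 3σ̂; sign = side of CL): 1:-C, 2:-C, 3:-C, 4:+C, 5:+C, 6:-C, 7:-C, 8:-B, 9:-C, 10:+C, 11:+B, 12:+C, 13:-C, 14:-C, 15:-C, 16:+B
No rule fires across all 16 points.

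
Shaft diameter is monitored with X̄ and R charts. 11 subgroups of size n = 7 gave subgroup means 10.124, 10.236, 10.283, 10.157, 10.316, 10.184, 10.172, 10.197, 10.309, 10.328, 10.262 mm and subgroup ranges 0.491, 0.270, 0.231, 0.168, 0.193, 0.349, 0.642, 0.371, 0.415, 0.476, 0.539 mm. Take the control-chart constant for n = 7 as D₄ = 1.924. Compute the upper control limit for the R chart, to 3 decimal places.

0.725

R̄ = (0.491 + 0.270 + 0.231 + 0.168 + 0.193 + 0.349 + 0.642 + 0.371 + 0.415 + 0.476 + 0.539) / 11 = 4.1450 / 11 = 0.3768
UCL_R = D₄·R̄ = 1.924 × 0.3768 = 0.7250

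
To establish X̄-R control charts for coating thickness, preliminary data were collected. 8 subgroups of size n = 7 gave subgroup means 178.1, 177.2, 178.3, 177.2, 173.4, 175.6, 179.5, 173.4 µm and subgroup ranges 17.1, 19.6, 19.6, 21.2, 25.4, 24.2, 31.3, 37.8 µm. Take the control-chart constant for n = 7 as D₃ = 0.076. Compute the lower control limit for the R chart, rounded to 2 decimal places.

R̄ = (17.1 + 19.6 + 19.6 + 21.2 + 25.4 + 24.2 + 31.3 + 37.8) / 8 = 196.2000 / 8 = 24.5250
LCL_R = D₃·R̄ = 0.076 × 24.5250 = 1.8639

1.86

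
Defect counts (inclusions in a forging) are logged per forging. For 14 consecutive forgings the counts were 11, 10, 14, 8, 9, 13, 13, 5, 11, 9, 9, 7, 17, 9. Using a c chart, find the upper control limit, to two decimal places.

c̄ = (11 + 10 + 14 + 8 + 9 + 13 + 13 + 5 + 11 + 9 + 9 + 7 + 17 + 9) / 14 = 145 / 14 = 10.3571
UCL = c̄ + 3√c̄ = 10.3571 + 3 × √10.3571 = 10.3571 + 3 × 3.2183 = 20.0119

20.01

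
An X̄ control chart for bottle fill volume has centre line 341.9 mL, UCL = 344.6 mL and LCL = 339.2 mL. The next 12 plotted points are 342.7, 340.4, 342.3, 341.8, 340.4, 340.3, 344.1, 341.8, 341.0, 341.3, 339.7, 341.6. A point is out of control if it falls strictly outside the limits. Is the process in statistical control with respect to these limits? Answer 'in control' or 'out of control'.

All 12 points lie within [339.2, 344.6].

in control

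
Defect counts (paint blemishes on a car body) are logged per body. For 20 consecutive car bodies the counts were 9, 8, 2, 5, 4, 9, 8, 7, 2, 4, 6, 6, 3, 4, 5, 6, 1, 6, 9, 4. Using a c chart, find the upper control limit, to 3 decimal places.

12.371

c̄ = (9 + 8 + 2 + 5 + 4 + 9 + 8 + 7 + 2 + 4 + 6 + 6 + 3 + 4 + 5 + 6 + 1 + 6 + 9 + 4) / 20 = 108 / 20 = 5.4000
UCL = c̄ + 3√c̄ = 5.4000 + 3 × √5.4000 = 5.4000 + 3 × 2.3238 = 12.3714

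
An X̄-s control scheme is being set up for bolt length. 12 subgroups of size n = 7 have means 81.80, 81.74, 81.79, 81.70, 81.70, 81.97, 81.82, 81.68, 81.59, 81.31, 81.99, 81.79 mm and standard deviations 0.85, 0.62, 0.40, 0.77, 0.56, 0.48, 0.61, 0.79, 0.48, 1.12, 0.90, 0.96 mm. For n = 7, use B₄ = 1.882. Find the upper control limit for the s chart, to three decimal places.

1.339

s̄ = (0.85 + 0.62 + 0.40 + 0.77 + 0.56 + 0.48 + 0.61 + 0.79 + 0.48 + 1.12 + 0.90 + 0.96) / 12 = 0.7117
UCL_s = B₄·s̄ = 1.882 × 0.7117 = 1.3394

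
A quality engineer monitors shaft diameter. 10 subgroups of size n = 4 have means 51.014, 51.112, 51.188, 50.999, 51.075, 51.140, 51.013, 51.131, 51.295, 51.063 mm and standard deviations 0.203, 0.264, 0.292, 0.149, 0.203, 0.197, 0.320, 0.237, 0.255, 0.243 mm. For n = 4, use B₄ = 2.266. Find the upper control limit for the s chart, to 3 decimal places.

0.535

s̄ = (0.203 + 0.264 + 0.292 + 0.149 + 0.203 + 0.197 + 0.320 + 0.237 + 0.255 + 0.243) / 10 = 0.2363
UCL_s = B₄·s̄ = 2.266 × 0.2363 = 0.5355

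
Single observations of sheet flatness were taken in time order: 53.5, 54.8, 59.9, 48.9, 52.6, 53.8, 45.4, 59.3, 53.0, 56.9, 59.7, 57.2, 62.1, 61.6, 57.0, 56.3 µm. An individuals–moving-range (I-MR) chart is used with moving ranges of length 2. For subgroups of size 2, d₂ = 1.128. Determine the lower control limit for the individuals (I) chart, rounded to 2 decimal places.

X̄ = (53.5 + 54.8 + 59.9 + 48.9 + 52.6 + 53.8 + 45.4 + 59.3 + 53.0 + 56.9 + 59.7 + 57.2 + 62.1 + 61.6 + 57.0 + 56.3) / 16 = 55.7500
Moving ranges: 1.3, 5.1, 11.0, 3.7, 1.2, 8.4, 13.9, 6.3, 3.9, 2.8, 2.5, 4.9, 0.5, 4.6, 0.7; M̄R̄ = 70.8000 / 15 = 4.7200
LCL = X̄ − 3·M̄R̄/d₂ = 55.7500 − 3 × 4.7200 / 1.128 = 43.1968

43.20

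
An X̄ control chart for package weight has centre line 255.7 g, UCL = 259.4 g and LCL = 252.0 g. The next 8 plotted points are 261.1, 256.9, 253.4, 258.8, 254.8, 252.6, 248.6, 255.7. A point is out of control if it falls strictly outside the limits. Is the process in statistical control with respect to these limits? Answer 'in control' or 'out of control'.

Compare each point to [252.0, 259.4]: sample 1 = 261.1 > UCL; sample 7 = 248.6 < LCL.

out of control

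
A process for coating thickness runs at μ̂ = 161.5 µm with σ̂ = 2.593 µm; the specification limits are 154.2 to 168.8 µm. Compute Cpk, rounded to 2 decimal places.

Cpu = (USL − μ̂) / (3σ̂) = (168.8 − 161.5) / (3 × 2.593) = 0.9384; Cpl = (μ̂ − LSL) / (3σ̂) = (161.5 − 154.2) / (3 × 2.593) = 0.9384; Cpk = min(Cpu, Cpl) = 0.9384

0.94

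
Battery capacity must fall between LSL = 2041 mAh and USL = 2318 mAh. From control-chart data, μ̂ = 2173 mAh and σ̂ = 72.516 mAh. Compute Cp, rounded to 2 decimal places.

0.64

Cp = (USL − LSL) / (6σ̂) = (2318 − 2041) / (6 × 72.516) = 277.0000 / 435.0960 = 0.6366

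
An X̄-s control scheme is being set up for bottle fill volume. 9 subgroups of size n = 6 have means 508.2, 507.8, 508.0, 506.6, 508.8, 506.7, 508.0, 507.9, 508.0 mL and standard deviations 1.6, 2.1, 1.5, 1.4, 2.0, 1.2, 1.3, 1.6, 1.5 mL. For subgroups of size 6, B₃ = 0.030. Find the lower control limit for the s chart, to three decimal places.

s̄ = (1.6 + 2.1 + 1.5 + 1.4 + 2.0 + 1.2 + 1.3 + 1.6 + 1.5) / 9 = 1.5778
LCL_s = B₃·s̄ = 0.030 × 1.5778 = 0.0473

0.047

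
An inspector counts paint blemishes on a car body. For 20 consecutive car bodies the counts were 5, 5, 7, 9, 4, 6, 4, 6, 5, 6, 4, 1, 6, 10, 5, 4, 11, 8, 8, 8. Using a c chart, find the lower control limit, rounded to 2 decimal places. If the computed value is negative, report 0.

0.00

c̄ = (5 + 5 + 7 + 9 + 4 + 6 + 4 + 6 + 5 + 6 + 4 + 1 + 6 + 10 + 5 + 4 + 11 + 8 + 8 + 8) / 20 = 122 / 20 = 6.1000
LCL = c̄ − 3√c̄ = 6.1000 − 3 × 2.4698 = -1.3095 → 0 (cannot be negative)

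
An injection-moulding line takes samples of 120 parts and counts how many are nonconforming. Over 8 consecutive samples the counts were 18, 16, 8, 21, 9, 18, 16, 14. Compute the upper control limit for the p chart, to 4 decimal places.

0.2156

p̄ = Σdᵢ / (k·n) = 120 / (8 × 120) = 0.12500
UCL = p̄ + 3·√(p̄(1−p̄)/n) = 0.12500 + 3 × √(0.12500×0.87500/120) = 0.12500 + 3 × 0.03019 = 0.21557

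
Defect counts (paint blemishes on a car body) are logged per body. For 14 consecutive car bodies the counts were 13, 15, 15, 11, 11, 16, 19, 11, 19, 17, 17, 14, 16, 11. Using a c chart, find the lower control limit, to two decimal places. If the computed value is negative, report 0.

3.16

c̄ = (13 + 15 + 15 + 11 + 11 + 16 + 19 + 11 + 19 + 17 + 17 + 14 + 16 + 11) / 14 = 205 / 14 = 14.6429
LCL = c̄ − 3√c̄ = 14.6429 − 3 × 3.8266 = 3.1631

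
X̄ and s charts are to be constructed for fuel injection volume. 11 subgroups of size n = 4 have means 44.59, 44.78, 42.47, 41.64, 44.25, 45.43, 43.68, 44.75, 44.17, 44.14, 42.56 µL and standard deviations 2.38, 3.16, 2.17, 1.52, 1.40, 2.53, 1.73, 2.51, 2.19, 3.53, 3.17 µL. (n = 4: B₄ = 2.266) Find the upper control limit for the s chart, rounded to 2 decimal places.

5.42

s̄ = (2.38 + 3.16 + 2.17 + 1.52 + 1.40 + 2.53 + 1.73 + 2.51 + 2.19 + 3.53 + 3.17) / 11 = 2.3900
UCL_s = B₄·s̄ = 2.266 × 2.3900 = 5.4157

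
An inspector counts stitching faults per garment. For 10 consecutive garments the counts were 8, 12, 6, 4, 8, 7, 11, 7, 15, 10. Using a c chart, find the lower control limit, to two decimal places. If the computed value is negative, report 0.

0.00

c̄ = (8 + 12 + 6 + 4 + 8 + 7 + 11 + 7 + 15 + 10) / 10 = 88 / 10 = 8.8000
LCL = c̄ − 3√c̄ = 8.8000 − 3 × 2.9665 = -0.0994 → 0 (cannot be negative)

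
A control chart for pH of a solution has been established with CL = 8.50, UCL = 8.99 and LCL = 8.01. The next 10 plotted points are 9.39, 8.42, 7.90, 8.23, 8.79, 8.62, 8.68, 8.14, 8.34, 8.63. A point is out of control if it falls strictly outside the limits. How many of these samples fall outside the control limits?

Compare each point to [8.01, 8.99]: sample 1 = 9.39 > UCL; sample 3 = 7.90 < LCL.

2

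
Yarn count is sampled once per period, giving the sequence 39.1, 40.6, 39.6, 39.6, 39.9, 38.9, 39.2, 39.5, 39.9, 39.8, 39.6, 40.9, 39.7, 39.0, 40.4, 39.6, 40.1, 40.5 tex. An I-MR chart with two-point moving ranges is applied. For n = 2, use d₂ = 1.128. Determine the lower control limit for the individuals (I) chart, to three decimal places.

37.989

X̄ = (39.1 + 40.6 + 39.6 + 39.6 + 39.9 + 38.9 + 39.2 + 39.5 + 39.9 + 39.8 + 39.6 + 40.9 + 39.7 + 39.0 + 40.4 + 39.6 + 40.1 + 40.5) / 18 = 39.7722
Moving ranges: 1.5, 1.0, 0.0, 0.3, 1.0, 0.3, 0.3, 0.4, 0.1, 0.2, 1.3, 1.2, 0.7, 1.4, 0.8, 0.5, 0.4; M̄R̄ = 11.4000 / 17 = 0.6706
LCL = X̄ − 3·M̄R̄/d₂ = 39.7722 − 3 × 0.6706 / 1.128 = 37.9887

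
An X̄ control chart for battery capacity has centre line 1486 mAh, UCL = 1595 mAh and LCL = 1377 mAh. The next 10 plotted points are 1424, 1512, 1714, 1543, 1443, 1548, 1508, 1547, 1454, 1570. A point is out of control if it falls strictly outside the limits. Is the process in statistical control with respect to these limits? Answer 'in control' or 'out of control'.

out of control

Compare each point to [1377, 1595]: sample 3 = 1714 > UCL.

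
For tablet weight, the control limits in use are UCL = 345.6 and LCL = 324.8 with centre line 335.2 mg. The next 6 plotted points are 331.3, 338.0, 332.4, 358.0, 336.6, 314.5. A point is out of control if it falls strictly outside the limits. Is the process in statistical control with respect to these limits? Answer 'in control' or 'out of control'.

out of control

Compare each point to [324.8, 345.6]: sample 4 = 358.0 > UCL; sample 6 = 314.5 < LCL.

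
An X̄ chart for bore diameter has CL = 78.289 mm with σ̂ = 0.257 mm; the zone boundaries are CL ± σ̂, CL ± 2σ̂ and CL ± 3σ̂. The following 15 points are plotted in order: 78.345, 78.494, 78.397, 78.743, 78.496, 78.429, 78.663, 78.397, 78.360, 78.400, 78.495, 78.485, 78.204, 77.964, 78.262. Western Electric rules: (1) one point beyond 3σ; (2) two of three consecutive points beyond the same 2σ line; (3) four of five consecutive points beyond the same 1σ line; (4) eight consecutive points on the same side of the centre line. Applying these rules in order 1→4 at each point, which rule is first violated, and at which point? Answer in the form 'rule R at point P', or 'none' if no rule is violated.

rule 4 at point 8

Zone of each point (C = within 1σ̂, B = 1σ̂–2σ̂, A = 2σ̂–3σ̂, * = beyond 3σ̂; sign = side of CL): 1:+C, 2:+C, 3:+C, 4:+B, 5:+C, 6:+C, 7:+B, 8:+C, 9:+C, 10:+C, 11:+C, 12:+C, 13:-C, 14:-B, 15:-C
Rule 4 (eight consecutive points on the same side of the centre line) is satisfied at point 8.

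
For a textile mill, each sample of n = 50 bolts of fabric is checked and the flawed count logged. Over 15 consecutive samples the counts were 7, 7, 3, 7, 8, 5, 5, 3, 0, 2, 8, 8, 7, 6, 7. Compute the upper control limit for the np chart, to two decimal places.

p̄ = Σdᵢ / (k·n) = 83 / (15 × 50) = 0.11067
UCL = np̄ + 3·√(np̄(1−p̄)) = 5.5333 + 3 × √(5.5333×0.88933) = 5.5333 + 3 × 2.2183 = 12.1883

12.19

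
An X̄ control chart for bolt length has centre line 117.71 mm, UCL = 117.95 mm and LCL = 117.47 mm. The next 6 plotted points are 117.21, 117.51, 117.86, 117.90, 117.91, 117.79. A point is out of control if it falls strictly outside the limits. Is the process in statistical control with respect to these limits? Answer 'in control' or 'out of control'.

out of control

Compare each point to [117.47, 117.95]: sample 1 = 117.21 < LCL.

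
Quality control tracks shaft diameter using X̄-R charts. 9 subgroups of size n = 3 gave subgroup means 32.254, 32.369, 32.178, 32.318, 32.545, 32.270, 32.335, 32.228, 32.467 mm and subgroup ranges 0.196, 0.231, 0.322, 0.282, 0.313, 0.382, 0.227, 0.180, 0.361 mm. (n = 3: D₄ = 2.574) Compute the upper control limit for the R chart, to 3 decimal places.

R̄ = (0.196 + 0.231 + 0.322 + 0.282 + 0.313 + 0.382 + 0.227 + 0.180 + 0.361) / 9 = 2.4940 / 9 = 0.2771
UCL_R = D₄·R̄ = 2.574 × 0.2771 = 0.7133

0.713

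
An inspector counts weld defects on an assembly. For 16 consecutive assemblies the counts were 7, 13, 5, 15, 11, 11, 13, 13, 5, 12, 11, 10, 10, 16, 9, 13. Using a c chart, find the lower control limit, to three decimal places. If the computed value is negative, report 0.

c̄ = (7 + 13 + 5 + 15 + 11 + 11 + 13 + 13 + 5 + 12 + 11 + 10 + 10 + 16 + 9 + 13) / 16 = 174 / 16 = 10.8750
LCL = c̄ − 3√c̄ = 10.8750 − 3 × 3.2977 = 0.9818

0.982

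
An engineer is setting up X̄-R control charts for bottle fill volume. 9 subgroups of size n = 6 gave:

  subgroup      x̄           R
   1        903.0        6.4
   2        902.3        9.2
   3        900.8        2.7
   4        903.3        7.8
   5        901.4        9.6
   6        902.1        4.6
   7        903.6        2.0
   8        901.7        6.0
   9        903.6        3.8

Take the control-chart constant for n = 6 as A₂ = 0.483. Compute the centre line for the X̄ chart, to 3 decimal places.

902.422

X̄̄ = (903.0 + 902.3 + 900.8 + 903.3 + 901.4 + 902.1 + 903.6 + 901.7 + 903.6) / 9 = 8121.8000 / 9 = 902.4222
CL = X̄̄ = 902.4222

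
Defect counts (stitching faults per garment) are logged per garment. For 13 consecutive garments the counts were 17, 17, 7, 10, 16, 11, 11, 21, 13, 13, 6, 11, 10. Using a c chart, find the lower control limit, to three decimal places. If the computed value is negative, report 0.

c̄ = (17 + 17 + 7 + 10 + 16 + 11 + 11 + 21 + 13 + 13 + 6 + 11 + 10) / 13 = 163 / 13 = 12.5385
LCL = c̄ − 3√c̄ = 12.5385 − 3 × 3.5410 = 1.9156

1.916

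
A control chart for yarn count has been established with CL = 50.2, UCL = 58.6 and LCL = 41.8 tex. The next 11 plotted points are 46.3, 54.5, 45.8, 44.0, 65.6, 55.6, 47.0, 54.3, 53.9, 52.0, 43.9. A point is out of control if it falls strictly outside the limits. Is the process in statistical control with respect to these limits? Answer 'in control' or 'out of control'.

out of control

Compare each point to [41.8, 58.6]: sample 5 = 65.6 > UCL.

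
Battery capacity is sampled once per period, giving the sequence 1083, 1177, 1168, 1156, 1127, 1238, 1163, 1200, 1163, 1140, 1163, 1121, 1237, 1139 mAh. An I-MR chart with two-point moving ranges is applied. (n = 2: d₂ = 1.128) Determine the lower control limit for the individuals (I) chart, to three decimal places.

1018.065

X̄ = (1083 + 1177 + 1168 + 1156 + 1127 + 1238 + 1163 + 1200 + 1163 + 1140 + 1163 + 1121 + 1237 + 1139) / 14 = 1162.5000
Moving ranges: 94, 9, 12, 29, 111, 75, 37, 37, 23, 23, 42, 116, 98; M̄R̄ = 706.0000 / 13 = 54.3077
LCL = X̄ − 3·M̄R̄/d₂ = 1162.5000 − 3 × 54.3077 / 1.128 = 1018.0646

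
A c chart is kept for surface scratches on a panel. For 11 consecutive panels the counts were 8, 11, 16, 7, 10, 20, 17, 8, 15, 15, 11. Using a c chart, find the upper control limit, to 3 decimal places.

23.171

c̄ = (8 + 11 + 16 + 7 + 10 + 20 + 17 + 8 + 15 + 15 + 11) / 11 = 138 / 11 = 12.5455
UCL = c̄ + 3√c̄ = 12.5455 + 3 × √12.5455 = 12.5455 + 3 × 3.5420 = 23.1713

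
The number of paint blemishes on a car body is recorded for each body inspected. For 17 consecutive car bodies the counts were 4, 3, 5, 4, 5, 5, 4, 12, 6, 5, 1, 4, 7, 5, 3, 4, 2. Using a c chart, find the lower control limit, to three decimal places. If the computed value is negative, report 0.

0.000

c̄ = (4 + 3 + 5 + 4 + 5 + 5 + 4 + 12 + 6 + 5 + 1 + 4 + 7 + 5 + 3 + 4 + 2) / 17 = 79 / 17 = 4.6471
LCL = c̄ − 3√c̄ = 4.6471 − 3 × 2.1557 = -1.8201 → 0 (cannot be negative)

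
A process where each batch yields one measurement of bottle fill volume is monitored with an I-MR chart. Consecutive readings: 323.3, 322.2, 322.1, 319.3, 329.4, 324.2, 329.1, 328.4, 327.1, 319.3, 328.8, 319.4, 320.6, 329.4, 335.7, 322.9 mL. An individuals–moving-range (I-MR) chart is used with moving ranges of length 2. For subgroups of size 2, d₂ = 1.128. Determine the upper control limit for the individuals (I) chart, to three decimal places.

339.614

X̄ = (323.3 + 322.2 + 322.1 + 319.3 + 329.4 + 324.2 + 329.1 + 328.4 + 327.1 + 319.3 + 328.8 + 319.4 + 320.6 + 329.4 + 335.7 + 322.9) / 16 = 325.0750
Moving ranges: 1.1, 0.1, 2.8, 10.1, 5.2, 4.9, 0.7, 1.3, 7.8, 9.5, 9.4, 1.2, 8.8, 6.3, 12.8; M̄R̄ = 82.0000 / 15 = 5.4667
UCL = X̄ + 3·M̄R̄/d₂ = 325.0750 + 3 × 5.4667 / 1.128 = 339.6140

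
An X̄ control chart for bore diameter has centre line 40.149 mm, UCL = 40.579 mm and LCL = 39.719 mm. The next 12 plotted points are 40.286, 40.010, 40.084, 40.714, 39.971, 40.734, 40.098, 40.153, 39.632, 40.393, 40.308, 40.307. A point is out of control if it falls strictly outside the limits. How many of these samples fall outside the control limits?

Compare each point to [39.719, 40.579]: sample 4 = 40.714 > UCL; sample 6 = 40.734 > UCL; sample 9 = 39.632 < LCL.

3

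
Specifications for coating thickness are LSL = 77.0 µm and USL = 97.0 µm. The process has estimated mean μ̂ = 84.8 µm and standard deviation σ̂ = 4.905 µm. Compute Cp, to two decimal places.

0.68

Cp = (USL − LSL) / (6σ̂) = (97.0 − 77.0) / (6 × 4.905) = 20.0000 / 29.4300 = 0.6796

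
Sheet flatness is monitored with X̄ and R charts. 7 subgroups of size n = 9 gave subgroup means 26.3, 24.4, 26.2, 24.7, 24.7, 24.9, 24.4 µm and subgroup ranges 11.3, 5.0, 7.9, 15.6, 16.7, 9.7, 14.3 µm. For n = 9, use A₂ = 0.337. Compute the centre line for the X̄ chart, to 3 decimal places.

X̄̄ = (26.3 + 24.4 + 26.2 + 24.7 + 24.7 + 24.9 + 24.4) / 7 = 175.6000 / 7 = 25.0857
CL = X̄̄ = 25.0857

25.086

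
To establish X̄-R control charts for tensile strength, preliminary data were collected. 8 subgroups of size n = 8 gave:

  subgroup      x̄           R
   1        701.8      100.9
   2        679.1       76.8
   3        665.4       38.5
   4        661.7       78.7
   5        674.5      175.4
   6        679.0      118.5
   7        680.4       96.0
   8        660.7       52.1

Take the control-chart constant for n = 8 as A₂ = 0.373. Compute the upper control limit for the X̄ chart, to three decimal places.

X̄̄ = (701.8 + 679.1 + 665.4 + 661.7 + 674.5 + 679.0 + 680.4 + 660.7) / 8 = 5402.6000 / 8 = 675.3250
R̄ = (100.9 + 76.8 + 38.5 + 78.7 + 175.4 + 118.5 + 96.0 + 52.1) / 8 = 736.9000 / 8 = 92.1125
UCL = X̄̄ + A₂·R̄ = 675.3250 + 0.373 × 92.1125 = 709.6830

709.683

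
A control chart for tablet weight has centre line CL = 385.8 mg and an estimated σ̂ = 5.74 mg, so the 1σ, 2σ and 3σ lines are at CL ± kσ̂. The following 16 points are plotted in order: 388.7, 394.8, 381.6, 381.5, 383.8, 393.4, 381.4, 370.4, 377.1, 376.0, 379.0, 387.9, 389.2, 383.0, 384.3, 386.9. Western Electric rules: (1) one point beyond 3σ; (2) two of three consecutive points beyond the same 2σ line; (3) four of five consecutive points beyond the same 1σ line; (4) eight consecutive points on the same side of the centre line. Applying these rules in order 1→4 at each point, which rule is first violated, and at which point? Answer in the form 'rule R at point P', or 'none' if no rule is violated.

rule 3 at point 11

Zone of each point (C = within 1σ̂, B = 1σ̂–2σ̂, A = 2σ̂–3σ̂, * = beyond 3σ̂; sign = side of CL): 1:+C, 2:+B, 3:-C, 4:-C, 5:-C, 6:+B, 7:-C, 8:-A, 9:-B, 10:-B, 11:-B, 12:+C, 13:+C, 14:-C, 15:-C, 16:+C
Rule 3 (four of five consecutive points beyond the same 1σ limit) is satisfied at point 11.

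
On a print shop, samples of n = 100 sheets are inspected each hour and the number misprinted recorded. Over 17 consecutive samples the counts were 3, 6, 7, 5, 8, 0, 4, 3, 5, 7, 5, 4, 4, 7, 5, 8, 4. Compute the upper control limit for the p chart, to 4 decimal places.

0.1154

p̄ = Σdᵢ / (k·n) = 85 / (17 × 100) = 0.05000
UCL = p̄ + 3·√(p̄(1−p̄)/n) = 0.05000 + 3 × √(0.05000×0.95000/100) = 0.05000 + 3 × 0.02179 = 0.11538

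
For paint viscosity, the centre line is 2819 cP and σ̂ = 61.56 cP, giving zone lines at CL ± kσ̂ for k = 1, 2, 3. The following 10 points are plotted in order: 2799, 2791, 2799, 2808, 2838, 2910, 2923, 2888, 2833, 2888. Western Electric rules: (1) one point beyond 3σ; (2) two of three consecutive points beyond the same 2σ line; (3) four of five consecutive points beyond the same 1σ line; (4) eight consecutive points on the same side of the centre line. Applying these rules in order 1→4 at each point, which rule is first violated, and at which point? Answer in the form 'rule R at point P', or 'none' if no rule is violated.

Zone of each point (C = within 1σ̂, B = 1σ̂–2σ̂, A = 2σ̂–3σ̂, * = beyond 3σ̂; sign = side of CL): 1:-C, 2:-C, 3:-C, 4:-C, 5:+C, 6:+B, 7:+B, 8:+B, 9:+C, 10:+B
Rule 3 (four of five consecutive points beyond the same 1σ limit) is satisfied at point 10.

rule 3 at point 10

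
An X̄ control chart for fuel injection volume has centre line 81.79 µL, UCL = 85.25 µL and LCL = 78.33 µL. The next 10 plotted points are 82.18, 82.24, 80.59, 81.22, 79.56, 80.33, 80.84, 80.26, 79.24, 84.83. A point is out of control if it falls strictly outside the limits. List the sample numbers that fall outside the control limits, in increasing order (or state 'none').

All 10 points lie within [78.33, 85.25].

none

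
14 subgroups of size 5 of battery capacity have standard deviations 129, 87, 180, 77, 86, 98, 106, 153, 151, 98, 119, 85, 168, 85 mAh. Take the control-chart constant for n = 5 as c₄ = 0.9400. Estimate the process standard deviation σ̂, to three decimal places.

s̄ = (129 + 87 + 180 + 77 + 86 + 98 + 106 + 153 + 151 + 98 + 119 + 85 + 168 + 85) / 14 = 115.8571
σ̂ = s̄ / c₄ = 115.8571 / 0.9400 = 123.2523

123.252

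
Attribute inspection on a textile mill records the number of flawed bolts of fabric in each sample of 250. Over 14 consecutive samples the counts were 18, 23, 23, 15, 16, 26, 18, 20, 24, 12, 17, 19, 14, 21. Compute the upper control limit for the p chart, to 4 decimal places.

0.1263

p̄ = Σdᵢ / (k·n) = 266 / (14 × 250) = 0.07600
UCL = p̄ + 3·√(p̄(1−p̄)/n) = 0.07600 + 3 × √(0.07600×0.92400/250) = 0.07600 + 3 × 0.01676 = 0.12628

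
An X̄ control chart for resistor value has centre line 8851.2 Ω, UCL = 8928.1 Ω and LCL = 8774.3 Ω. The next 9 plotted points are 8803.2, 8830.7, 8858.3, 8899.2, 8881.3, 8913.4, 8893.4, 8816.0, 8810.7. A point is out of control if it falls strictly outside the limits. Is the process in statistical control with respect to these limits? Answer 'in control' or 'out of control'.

in control

All 9 points lie within [8774.3, 8928.1].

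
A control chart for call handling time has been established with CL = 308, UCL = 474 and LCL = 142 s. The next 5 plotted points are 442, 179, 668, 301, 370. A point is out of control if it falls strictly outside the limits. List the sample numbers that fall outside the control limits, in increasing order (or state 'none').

Compare each point to [142, 474]: sample 3 = 668 > UCL.

3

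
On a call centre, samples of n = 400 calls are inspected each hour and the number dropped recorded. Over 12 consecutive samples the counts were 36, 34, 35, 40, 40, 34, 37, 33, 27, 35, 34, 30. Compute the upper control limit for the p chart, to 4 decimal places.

p̄ = Σdᵢ / (k·n) = 415 / (12 × 400) = 0.08646
UCL = p̄ + 3·√(p̄(1−p̄)/n) = 0.08646 + 3 × √(0.08646×0.91354/400) = 0.08646 + 3 × 0.01405 = 0.12861

0.1286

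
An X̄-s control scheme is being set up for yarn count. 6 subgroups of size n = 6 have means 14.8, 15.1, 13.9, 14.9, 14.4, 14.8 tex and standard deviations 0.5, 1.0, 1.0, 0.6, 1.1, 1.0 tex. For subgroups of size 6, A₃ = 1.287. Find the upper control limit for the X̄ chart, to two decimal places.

X̄̄ = (14.8 + 15.1 + 13.9 + 14.9 + 14.4 + 14.8) / 6 = 14.6500
s̄ = (0.5 + 1.0 + 1.0 + 0.6 + 1.1 + 1.0) / 6 = 0.8667
UCL = X̄̄ + A₃·s̄ = 14.6500 + 1.287 × 0.8667 = 15.7654

15.77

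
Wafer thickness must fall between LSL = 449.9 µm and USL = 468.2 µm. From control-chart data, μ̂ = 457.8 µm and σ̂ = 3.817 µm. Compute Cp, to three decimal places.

Cp = (USL − LSL) / (6σ̂) = (468.2 − 449.9) / (6 × 3.817) = 18.3000 / 22.9020 = 0.7991

0.799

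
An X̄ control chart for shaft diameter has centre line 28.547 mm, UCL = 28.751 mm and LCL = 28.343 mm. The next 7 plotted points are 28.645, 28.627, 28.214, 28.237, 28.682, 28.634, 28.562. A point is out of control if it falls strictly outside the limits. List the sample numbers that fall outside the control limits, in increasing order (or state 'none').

Compare each point to [28.343, 28.751]: sample 3 = 28.214 < LCL; sample 4 = 28.237 < LCL.

3, 4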